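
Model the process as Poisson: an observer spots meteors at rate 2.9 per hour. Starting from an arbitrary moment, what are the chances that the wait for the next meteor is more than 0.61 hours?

0.1705

The wait for the next event is exponential with rate λ = 2.9 per hour.
P(T > 0.61) = e^(−λt) = e^(−2.9 × 0.61) = e^(−1.769) ≈ 0.1705.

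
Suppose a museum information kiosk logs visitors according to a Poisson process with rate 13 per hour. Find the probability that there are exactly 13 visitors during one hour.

0.1099

With mean μ = 13 per hour,
P(N = 13) = e^(−μ) μ^13/13! = e^(−13) · 13^13/6227020800 ≈ 0.1099.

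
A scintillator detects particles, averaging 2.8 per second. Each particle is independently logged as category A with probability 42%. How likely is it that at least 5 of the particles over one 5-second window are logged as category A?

0.6986

Thinning: the particles that are logged as category A themselves form a Poisson process with rate 0.42 × 2.8 = 1.176 per second.
Over the interval, μ = 1.176 × 5 = 5.88 (a 5-second window = 5 seconds).
P(N ≥ 5) = 1 − P(N ≤ 4) ≈ 0.6986.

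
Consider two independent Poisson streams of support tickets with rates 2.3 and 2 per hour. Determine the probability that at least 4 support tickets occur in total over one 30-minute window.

0.1709

Independent Poisson processes superpose: combined rate λ = 2.3 + 2 = 4.3 per hour.
Over the interval, μ = 4.3 × 0.5 = 2.15 (a 30-minute window = 0.5 hours).
P(N ≥ 4) = 1 − P(N ≤ 3) ≈ 0.1709.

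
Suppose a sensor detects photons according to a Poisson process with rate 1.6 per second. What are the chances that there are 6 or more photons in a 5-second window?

Over the interval, μ = 1.6 × 5 = 8 (a 5-second window = 5 seconds).
P(N ≥ 6) = 1 − P(N ≤ 5) = 1 − Σ_{j=0}^{5} e^(−μ) μ^j/j! ≈ 0.8088.

0.8088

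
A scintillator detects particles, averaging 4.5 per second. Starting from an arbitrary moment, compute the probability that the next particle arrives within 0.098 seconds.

Inter-arrival times are exponential with rate λ = 4.5 per second.
P(T ≤ 0.098) = 1 − e^(−λt) = 1 − e^(−4.5 × 0.098) = 1 − e^(−0.441) ≈ 0.3566.

0.3566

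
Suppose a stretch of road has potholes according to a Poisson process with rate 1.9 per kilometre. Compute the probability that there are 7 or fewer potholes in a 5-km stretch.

0.2687

Over the interval, μ = 1.9 × 5 = 9.5 (a 5-km stretch = 5 kilometres).
P(N ≤ 7) = Σ_{j=0}^{7} e^(−μ) μ^j/j! ≈ 0.2687.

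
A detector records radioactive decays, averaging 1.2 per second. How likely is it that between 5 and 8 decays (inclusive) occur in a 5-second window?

Over the interval, μ = 1.2 × 5 = 6 (a 5-second window = 5 seconds).
P(5 ≤ N ≤ 8) = Σ_{j=5}^{8} e^(−6) · 6^j/j! ≈ 0.5622.

0.5622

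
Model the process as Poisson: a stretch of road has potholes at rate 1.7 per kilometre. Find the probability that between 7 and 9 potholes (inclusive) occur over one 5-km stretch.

0.3968

Over the interval, μ = 1.7 × 5 = 8.5 (a 5-km stretch = 5 kilometres).
P(7 ≤ N ≤ 9) = Σ_{j=7}^{9} e^(−8.5) · 8.5^j/j! ≈ 0.3968.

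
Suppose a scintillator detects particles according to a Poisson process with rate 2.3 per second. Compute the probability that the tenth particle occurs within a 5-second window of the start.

Over the interval, μ = 2.3 × 5 = 11.5 (a 5-second window = 5 seconds).
The tenth arrival falls in the interval iff at least 10 events occur there: P(S_10 ≤ t) = P(N ≥ 10) = 1 − P(N ≤ 9) ≈ 0.7112.

0.7112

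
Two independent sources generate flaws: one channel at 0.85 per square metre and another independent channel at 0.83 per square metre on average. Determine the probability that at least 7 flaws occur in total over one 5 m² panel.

Independent Poisson processes superpose: combined rate λ = 0.85 + 0.83 = 1.68 per square metre.
Over the interval, μ = 1.68 × 5 = 8.4 (a 5 m² panel = 5 square metres).
P(N ≥ 7) = 1 − P(N ≤ 6) ≈ 0.7330.

0.7330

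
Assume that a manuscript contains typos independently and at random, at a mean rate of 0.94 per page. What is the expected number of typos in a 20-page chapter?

18.8

E[N] = λt = 0.94 × 20 = 18.8 (a 20-page chapter = 20 pages).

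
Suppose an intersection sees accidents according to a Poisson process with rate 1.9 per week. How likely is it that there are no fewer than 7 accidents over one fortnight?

Over the interval, μ = 1.9 × 2 = 3.8 (a fortnight = 2 weeks).
P(N ≥ 7) = 1 − P(N ≤ 6) = 1 − Σ_{j=0}^{6} e^(−μ) μ^j/j! ≈ 0.0909.

0.0909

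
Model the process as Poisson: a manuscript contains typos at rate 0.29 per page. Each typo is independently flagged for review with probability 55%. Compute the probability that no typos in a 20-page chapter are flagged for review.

0.0412

Thinning: the typos that are flagged for review themselves form a Poisson process with rate 0.55 × 0.29 = 0.1595 per page.
Over the interval, μ = 0.1595 × 20 = 3.19 (a 20-page chapter = 20 pages).
P(N = 0) = e^(−3.19) · 3.19^0/0! ≈ 0.0412.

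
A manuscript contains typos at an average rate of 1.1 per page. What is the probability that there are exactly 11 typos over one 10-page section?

Over the interval, μ = 1.1 × 10 = 11 (a 10-page section = 10 pages).
P(N = 11) = e^(−μ) μ^11/11! = e^(−11) · 11^11/39916800 ≈ 0.1194.

0.1194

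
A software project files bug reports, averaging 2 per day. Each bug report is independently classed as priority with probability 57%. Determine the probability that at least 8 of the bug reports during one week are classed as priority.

0.5442

Thinning: the bug reports that are classed as priority themselves form a Poisson process with rate 0.57 × 2 = 1.14 per day.
Over the interval, μ = 1.14 × 7 = 7.98 (a week = 7 days).
P(N ≥ 8) = 1 − P(N ≤ 7) ≈ 0.5442.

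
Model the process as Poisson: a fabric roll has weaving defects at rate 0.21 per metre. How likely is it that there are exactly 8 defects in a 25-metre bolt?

0.0751

Over the interval, μ = 0.21 × 25 = 5.25 (a 25-metre bolt = 25 metres).
P(N = 8) = e^(−μ) μ^8/8! = e^(−5.25) · 5.25^8/40320 ≈ 0.0751.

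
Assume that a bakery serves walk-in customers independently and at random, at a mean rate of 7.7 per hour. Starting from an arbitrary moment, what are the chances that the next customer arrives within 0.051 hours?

0.3248

Inter-arrival times are exponential with rate λ = 7.7 per hour.
P(T ≤ 0.051) = 1 − e^(−λt) = 1 − e^(−7.7 × 0.051) = 1 − e^(−0.3927) ≈ 0.3248.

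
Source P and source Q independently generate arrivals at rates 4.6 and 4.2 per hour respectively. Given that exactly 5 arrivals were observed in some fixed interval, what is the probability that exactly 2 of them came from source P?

Given the total, each event is independently from source P with probability p = λ_P/(λ_P+λ_Q) = 4.6/8.8 ≈ 0.5227.
So K ~ Binomial(5, 4.6/8.8): P(K = 2) = C(5,2) · (4.6/8.8)^2 · (4.2/8.8)^3 ≈ 0.2971.

0.2971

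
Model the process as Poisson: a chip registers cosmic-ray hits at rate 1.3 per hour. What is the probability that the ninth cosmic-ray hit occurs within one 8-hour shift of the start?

0.7104

Over the interval, μ = 1.3 × 8 = 10.4 (an 8-hour shift = 8 hours).
The ninth arrival falls in the interval iff at least 9 events occur there: P(S_9 ≤ t) = P(N ≥ 9) = 1 − P(N ≤ 8) ≈ 0.7104.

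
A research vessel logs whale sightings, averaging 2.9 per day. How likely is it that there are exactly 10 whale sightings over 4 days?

0.1114

Over the interval, μ = 2.9 × 4 = 11.6 (4 days).
P(N = 10) = e^(−μ) μ^10/10! = e^(−11.6) · 11.6^10/3628800 ≈ 0.1114.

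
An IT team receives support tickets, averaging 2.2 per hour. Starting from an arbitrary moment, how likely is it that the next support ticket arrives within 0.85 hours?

0.8459

Inter-arrival times are exponential with rate λ = 2.2 per hour.
P(T ≤ 0.85) = 1 − e^(−λt) = 1 − e^(−2.2 × 0.85) = 1 − e^(−1.87) ≈ 0.8459.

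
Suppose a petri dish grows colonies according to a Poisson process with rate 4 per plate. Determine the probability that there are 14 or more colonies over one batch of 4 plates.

0.7255

Over the interval, μ = 4 × 4 = 16 (a batch of 4 plates = 4 plates).
P(N ≥ 14) = 1 − P(N ≤ 13) = 1 − Σ_{j=0}^{13} e^(−μ) μ^j/j! ≈ 0.7255.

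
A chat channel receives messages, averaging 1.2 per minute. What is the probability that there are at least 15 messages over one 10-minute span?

0.2280

Over the interval, μ = 1.2 × 10 = 12 (a 10-minute span = 10 minutes).
P(N ≥ 15) = 1 − P(N ≤ 14) = 1 − Σ_{j=0}^{14} e^(−μ) μ^j/j! ≈ 0.2280.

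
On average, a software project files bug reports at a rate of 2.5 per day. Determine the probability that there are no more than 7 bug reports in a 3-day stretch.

Over the interval, μ = 2.5 × 3 = 7.5 (a 3-day stretch = 3 days).
P(N ≤ 7) = Σ_{j=0}^{7} e^(−μ) μ^j/j! ≈ 0.5246.

0.5246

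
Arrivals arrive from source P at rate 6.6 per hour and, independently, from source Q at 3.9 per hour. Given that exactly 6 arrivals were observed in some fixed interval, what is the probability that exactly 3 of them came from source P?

Given the total, each event is independently from source P with probability p = λ_P/(λ_P+λ_Q) = 6.6/10.5 ≈ 0.6286.
So K ~ Binomial(6, 6.6/10.5): P(K = 3) = C(6,3) · (6.6/10.5)^3 · (3.9/10.5)^3 ≈ 0.2545.

0.2545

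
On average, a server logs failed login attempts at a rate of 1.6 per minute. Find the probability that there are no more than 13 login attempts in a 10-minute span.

0.2745

Over the interval, μ = 1.6 × 10 = 16 (a 10-minute span = 10 minutes).
P(N ≤ 13) = Σ_{j=0}^{13} e^(−μ) μ^j/j! ≈ 0.2745.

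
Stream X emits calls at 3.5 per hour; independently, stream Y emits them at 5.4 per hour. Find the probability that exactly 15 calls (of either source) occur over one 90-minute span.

Independent Poisson processes superpose: combined rate λ = 3.5 + 5.4 = 8.9 per hour.
Over the interval, μ = 8.9 × 1.5 = 13.35 (a 90-minute span = 1.5 hours).
P(N = 15) = e^(−13.35) · 13.35^15/15! ≈ 0.0929.

0.0929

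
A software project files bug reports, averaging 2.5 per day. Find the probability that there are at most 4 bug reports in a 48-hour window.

0.4405

Over the interval, μ = 2.5 × 2 = 5 (a 48-hour window = 2 days).
P(N ≤ 4) = Σ_{j=0}^{4} e^(−μ) μ^j/j! ≈ 0.4405.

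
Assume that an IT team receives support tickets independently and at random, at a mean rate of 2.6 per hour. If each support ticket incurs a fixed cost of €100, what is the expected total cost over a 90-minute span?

E[N] = 2.6 × 1.5 = 3.9 (a 90-minute span = 1.5 hours); E[cost] = 3.9 × €100 = €390.

€390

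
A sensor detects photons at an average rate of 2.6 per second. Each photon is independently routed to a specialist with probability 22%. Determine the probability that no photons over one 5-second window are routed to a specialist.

Thinning: the photons that are routed to a specialist themselves form a Poisson process with rate 0.22 × 2.6 = 0.572 per second.
Over the interval, μ = 0.572 × 5 = 2.86 (a 5-second window = 5 seconds).
P(N = 0) = e^(−2.86) · 2.86^0/0! ≈ 0.0573.

0.0573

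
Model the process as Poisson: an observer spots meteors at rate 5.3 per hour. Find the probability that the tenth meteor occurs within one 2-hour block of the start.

Over the interval, μ = 5.3 × 2 = 10.6 (a 2-hour block = 2 hours).
The tenth arrival falls in the interval iff at least 10 events occur there: P(S_10 ≤ t) = P(N ≥ 10) = 1 − P(N ≤ 9) ≈ 0.6146.

0.6146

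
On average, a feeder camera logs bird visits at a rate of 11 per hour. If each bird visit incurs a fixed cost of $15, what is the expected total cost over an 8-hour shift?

$1320

E[N] = 11 × 8 = 88 (an 8-hour shift = 8 hours); E[cost] = 88 × $15 = $1320.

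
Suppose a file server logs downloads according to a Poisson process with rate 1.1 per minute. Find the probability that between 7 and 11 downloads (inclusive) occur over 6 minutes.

Over the interval, μ = 1.1 × 6 = 6.6 (6 minutes).
P(7 ≤ N ≤ 11) = Σ_{j=7}^{11} e^(−6.6) · 6.6^j/j! ≈ 0.4519.

0.4519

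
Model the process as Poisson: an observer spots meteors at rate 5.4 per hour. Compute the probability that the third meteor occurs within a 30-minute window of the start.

Over the interval, μ = 5.4 × 0.5 = 2.7 (a 30-minute window = 0.5 hours).
The third arrival falls in the interval iff at least 3 events occur there: P(S_3 ≤ t) = P(N ≥ 3) = 1 − P(N ≤ 2) ≈ 0.5064.

0.5064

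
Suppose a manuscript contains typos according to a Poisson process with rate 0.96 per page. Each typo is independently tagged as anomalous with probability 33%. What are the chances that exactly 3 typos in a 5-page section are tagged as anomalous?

0.1359

Thinning: the typos that are tagged as anomalous themselves form a Poisson process with rate 0.33 × 0.96 = 0.3168 per page.
Over the interval, μ = 0.3168 × 5 = 1.584 (a 5-page section = 5 pages).
P(N = 3) = e^(−1.584) · 1.584^3/3! ≈ 0.1359.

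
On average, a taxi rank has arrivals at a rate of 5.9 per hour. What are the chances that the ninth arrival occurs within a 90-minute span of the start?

0.5244

Over the interval, μ = 5.9 × 1.5 = 8.85 (a 90-minute span = 1.5 hours).
The ninth arrival falls in the interval iff at least 9 events occur there: P(S_9 ≤ t) = P(N ≥ 9) = 1 − P(N ≤ 8) ≈ 0.5244.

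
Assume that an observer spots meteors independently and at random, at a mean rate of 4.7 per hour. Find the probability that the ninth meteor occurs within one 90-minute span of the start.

Over the interval, μ = 4.7 × 1.5 = 7.05 (a 90-minute span = 1.5 hours).
The ninth arrival falls in the interval iff at least 9 events occur there: P(S_9 ≤ t) = P(N ≥ 9) = 1 − P(N ≤ 8) ≈ 0.2775.

0.2775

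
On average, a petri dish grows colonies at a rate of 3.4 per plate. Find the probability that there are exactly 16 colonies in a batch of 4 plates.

0.0812

Over the interval, μ = 3.4 × 4 = 13.6 (a batch of 4 plates = 4 plates).
P(N = 16) = e^(−μ) μ^16/16! = e^(−13.6) · 13.6^16/20922789888000 ≈ 0.0812.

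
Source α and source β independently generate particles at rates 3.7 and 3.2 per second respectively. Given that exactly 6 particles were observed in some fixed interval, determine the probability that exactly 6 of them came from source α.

0.0238

Given the total, each event is independently from source α with probability p = λ_α/(λ_α+λ_β) = 3.7/6.9 ≈ 0.5362.
So K ~ Binomial(6, 3.7/6.9): P(K = 6) = C(6,6) · (3.7/6.9)^6 · (3.2/6.9)^0 ≈ 0.0238.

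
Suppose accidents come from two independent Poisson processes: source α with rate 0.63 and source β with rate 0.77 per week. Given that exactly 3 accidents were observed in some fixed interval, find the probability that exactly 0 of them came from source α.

Given the total, each event is independently from source α with probability p = λ_α/(λ_α+λ_β) = 0.63/1.4 = 0.4500.
So K ~ Binomial(3, 0.63/1.4): P(K = 0) = C(3,0) · (0.63/1.4)^0 · (0.77/1.4)^3 ≈ 0.1664.

0.1664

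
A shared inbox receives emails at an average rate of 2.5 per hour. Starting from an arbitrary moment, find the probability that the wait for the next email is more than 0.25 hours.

The wait for the next event is exponential with rate λ = 2.5 per hour.
P(T > 0.25) = e^(−λt) = e^(−2.5 × 0.25) = e^(−0.625) ≈ 0.5353.

0.5353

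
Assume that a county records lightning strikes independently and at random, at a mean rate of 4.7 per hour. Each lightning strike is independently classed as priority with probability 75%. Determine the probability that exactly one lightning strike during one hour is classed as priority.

0.1038

Thinning: the lightning strikes that are classed as priority themselves form a Poisson process with rate 0.75 × 4.7 = 3.525 per hour.
So μ = 3.525.
P(N = 1) = e^(−3.525) · 3.525^1/1! ≈ 0.1038.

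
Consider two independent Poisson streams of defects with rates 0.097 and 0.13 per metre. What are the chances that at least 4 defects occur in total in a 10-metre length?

Independent Poisson processes superpose: combined rate λ = 0.097 + 0.13 = 0.227 per metre.
Over the interval, μ = 0.227 × 10 = 2.27 (a 10-metre length = 10 metres).
P(N ≥ 4) = 1 − P(N ≤ 3) ≈ 0.1946.

0.1946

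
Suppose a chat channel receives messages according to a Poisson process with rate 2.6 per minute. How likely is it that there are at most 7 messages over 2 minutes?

Over the interval, μ = 2.6 × 2 = 5.2 (2 minutes).
P(N ≤ 7) = Σ_{j=0}^{7} e^(−μ) μ^j/j! ≈ 0.8449.

0.8449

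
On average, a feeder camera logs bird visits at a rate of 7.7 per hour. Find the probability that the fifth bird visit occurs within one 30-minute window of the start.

0.3419

Over the interval, μ = 7.7 × 0.5 = 3.85 (a 30-minute window = 0.5 hours).
The fifth arrival falls in the interval iff at least 5 events occur there: P(S_5 ≤ t) = P(N ≥ 5) = 1 − P(N ≤ 4) ≈ 0.3419.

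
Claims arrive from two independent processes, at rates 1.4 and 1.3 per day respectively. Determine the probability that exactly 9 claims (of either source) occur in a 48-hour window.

Independent Poisson processes superpose: combined rate λ = 1.4 + 1.3 = 2.7 per day.
Over the interval, μ = 2.7 × 2 = 5.4 (a 48-hour window = 2 days).
P(N = 9) = e^(−5.4) · 5.4^9/9! ≈ 0.0486.

0.0486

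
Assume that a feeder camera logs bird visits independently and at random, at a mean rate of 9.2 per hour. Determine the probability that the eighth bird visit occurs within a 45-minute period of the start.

Over the interval, μ = 9.2 × 0.75 = 6.9 (a 45-minute period = 0.75 hours).
The eighth arrival falls in the interval iff at least 8 events occur there: P(S_8 ≤ t) = P(N ≥ 8) = 1 − P(N ≤ 7) ≈ 0.3864.

0.3864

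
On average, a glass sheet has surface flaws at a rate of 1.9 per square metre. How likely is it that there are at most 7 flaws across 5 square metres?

0.2687

Over the interval, μ = 1.9 × 5 = 9.5 (5 square metres).
P(N ≤ 7) = Σ_{j=0}^{7} e^(−μ) μ^j/j! ≈ 0.2687.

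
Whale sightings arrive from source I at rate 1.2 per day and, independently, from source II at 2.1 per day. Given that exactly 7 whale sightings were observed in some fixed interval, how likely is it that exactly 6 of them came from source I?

0.0103

Given the total, each event is independently from source I with probability p = λ_I/(λ_I+λ_II) = 1.2/3.3 ≈ 0.3636.
So K ~ Binomial(7, 1.2/3.3): P(K = 6) = C(7,6) · (1.2/3.3)^6 · (2.1/3.3)^1 ≈ 0.0103.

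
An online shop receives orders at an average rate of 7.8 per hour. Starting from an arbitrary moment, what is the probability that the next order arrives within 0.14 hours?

0.6645

Inter-arrival times are exponential with rate λ = 7.8 per hour.
P(T ≤ 0.14) = 1 − e^(−λt) = 1 − e^(−7.8 × 0.14) = 1 − e^(−1.092) ≈ 0.6645.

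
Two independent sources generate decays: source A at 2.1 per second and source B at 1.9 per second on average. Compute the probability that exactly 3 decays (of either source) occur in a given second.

0.1954

Independent Poisson processes superpose: combined rate λ = 2.1 + 1.9 = 4 per second.
So μ = 4.
P(N = 3) = e^(−4) · 4^3/3! ≈ 0.1954.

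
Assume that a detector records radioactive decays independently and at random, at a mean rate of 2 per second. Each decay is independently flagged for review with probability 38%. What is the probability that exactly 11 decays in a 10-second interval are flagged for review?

Thinning: the decays that are flagged for review themselves form a Poisson process with rate 0.38 × 2 = 0.76 per second.
Over the interval, μ = 0.76 × 10 = 7.6 (a 10-second interval = 10 seconds).
P(N = 11) = e^(−7.6) · 7.6^11/11! ≈ 0.0613.

0.0613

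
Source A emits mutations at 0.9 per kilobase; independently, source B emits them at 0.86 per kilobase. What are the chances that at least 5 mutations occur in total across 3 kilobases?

Independent Poisson processes superpose: combined rate λ = 0.9 + 0.86 = 1.76 per kilobase.
Over the interval, μ = 1.76 × 3 = 5.28 (3 kilobases).
P(N ≥ 5) = 1 − P(N ≤ 4) ≈ 0.6072.

0.6072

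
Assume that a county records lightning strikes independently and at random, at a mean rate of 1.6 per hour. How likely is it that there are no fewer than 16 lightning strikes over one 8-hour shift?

0.2190

Over the interval, μ = 1.6 × 8 = 12.8 (an 8-hour shift = 8 hours).
P(N ≥ 16) = 1 − P(N ≤ 15) = 1 − Σ_{j=0}^{15} e^(−μ) μ^j/j! ≈ 0.2190.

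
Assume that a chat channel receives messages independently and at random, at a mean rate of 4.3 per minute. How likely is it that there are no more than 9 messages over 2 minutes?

0.6400

Over the interval, μ = 4.3 × 2 = 8.6 (2 minutes).
P(N ≤ 9) = Σ_{j=0}^{9} e^(−μ) μ^j/j! ≈ 0.6400.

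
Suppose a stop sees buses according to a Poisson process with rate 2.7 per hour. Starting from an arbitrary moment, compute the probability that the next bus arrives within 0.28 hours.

Inter-arrival times are exponential with rate λ = 2.7 per hour.
P(T ≤ 0.28) = 1 − e^(−λt) = 1 − e^(−2.7 × 0.28) = 1 − e^(−0.756) ≈ 0.5305.

0.5305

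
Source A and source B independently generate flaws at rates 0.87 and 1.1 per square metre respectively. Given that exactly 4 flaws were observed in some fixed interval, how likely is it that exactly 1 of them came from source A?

Given the total, each event is independently from source A with probability p = λ_A/(λ_A+λ_B) = 0.87/1.97 ≈ 0.4416.
So K ~ Binomial(4, 0.87/1.97): P(K = 1) = C(4,1) · (0.87/1.97)^1 · (1.1/1.97)^3 ≈ 0.3075.

0.3075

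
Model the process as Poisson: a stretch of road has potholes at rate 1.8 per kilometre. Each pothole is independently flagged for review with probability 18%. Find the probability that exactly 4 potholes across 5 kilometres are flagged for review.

Thinning: the potholes that are flagged for review themselves form a Poisson process with rate 0.18 × 1.8 = 0.324 per kilometre.
Over the interval, μ = 0.324 × 5 = 1.62 (5 kilometres).
P(N = 4) = e^(−1.62) · 1.62^4/4! ≈ 0.0568.

0.0568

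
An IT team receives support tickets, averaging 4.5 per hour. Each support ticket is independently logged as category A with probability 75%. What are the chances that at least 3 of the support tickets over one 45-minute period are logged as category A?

0.4642

Thinning: the support tickets that are logged as category A themselves form a Poisson process with rate 0.75 × 4.5 = 3.375 per hour.
Over the interval, μ = 3.375 × 0.75 = 2.53125 (a 45-minute period = 0.75 hours).
P(N ≥ 3) = 1 − P(N ≤ 2) ≈ 0.4642.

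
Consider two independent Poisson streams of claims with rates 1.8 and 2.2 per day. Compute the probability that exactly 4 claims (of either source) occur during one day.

Independent Poisson processes superpose: combined rate λ = 1.8 + 2.2 = 4 per day.
So μ = 4.
P(N = 4) = e^(−4) · 4^4/4! ≈ 0.1954.

0.1954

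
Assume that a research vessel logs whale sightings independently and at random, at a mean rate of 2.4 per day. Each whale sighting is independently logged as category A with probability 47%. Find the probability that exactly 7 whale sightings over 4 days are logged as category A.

Thinning: the whale sightings that are logged as category A themselves form a Poisson process with rate 0.47 × 2.4 = 1.128 per day.
Over the interval, μ = 1.128 × 4 = 4.512 (4 days).
P(N = 7) = e^(−4.512) · 4.512^7/7! ≈ 0.0829.

0.0829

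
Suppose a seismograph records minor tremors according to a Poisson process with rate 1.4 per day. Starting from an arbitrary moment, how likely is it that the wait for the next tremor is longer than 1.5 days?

0.1225

The wait for the next event is exponential with rate λ = 1.4 per day.
P(T > 1.5) = e^(−λt) = e^(−1.4 × 1.5) = e^(−2.1) ≈ 0.1225.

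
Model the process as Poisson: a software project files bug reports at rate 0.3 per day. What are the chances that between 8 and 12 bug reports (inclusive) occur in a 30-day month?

Over the interval, μ = 0.3 × 30 = 9 (a 30-day month = 30 days).
P(8 ≤ N ≤ 12) = Σ_{j=8}^{12} e^(−9) · 9^j/j! ≈ 0.5519.

0.5519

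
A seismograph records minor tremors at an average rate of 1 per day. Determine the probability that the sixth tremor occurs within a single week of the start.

Over the interval, μ = 1 × 7 = 7 (a week = 7 days).
The sixth arrival falls in the interval iff at least 6 events occur there: P(S_6 ≤ t) = P(N ≥ 6) = 1 − P(N ≤ 5) ≈ 0.6993.

0.6993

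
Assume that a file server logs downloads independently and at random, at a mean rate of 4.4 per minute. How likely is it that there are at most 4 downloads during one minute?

0.5512

With mean μ = 4.4 per minute,
P(N ≤ 4) = Σ_{j=0}^{4} e^(−μ) μ^j/j! ≈ 0.5512.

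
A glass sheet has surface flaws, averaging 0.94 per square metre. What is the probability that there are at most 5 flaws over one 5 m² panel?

Over the interval, μ = 0.94 × 5 = 4.7 (a 5 m² panel = 5 square metres).
P(N ≤ 5) = Σ_{j=0}^{5} e^(−μ) μ^j/j! ≈ 0.6684.

0.6684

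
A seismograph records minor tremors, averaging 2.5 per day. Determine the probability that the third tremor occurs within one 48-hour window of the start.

Over the interval, μ = 2.5 × 2 = 5 (a 48-hour window = 2 days).
The third arrival falls in the interval iff at least 3 events occur there: P(S_3 ≤ t) = P(N ≥ 3) = 1 − P(N ≤ 2) ≈ 0.8753.

0.8753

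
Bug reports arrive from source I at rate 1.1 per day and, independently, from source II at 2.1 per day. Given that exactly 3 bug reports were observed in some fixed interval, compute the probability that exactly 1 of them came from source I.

Given the total, each event is independently from source I with probability p = λ_I/(λ_I+λ_II) = 1.1/3.2 ≈ 0.3438.
So K ~ Binomial(3, 1.1/3.2): P(K = 1) = C(3,1) · (1.1/3.2)^1 · (2.1/3.2)^2 ≈ 0.4441.

0.4441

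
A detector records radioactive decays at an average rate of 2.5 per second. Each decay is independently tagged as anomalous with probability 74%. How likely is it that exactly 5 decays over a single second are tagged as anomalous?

Thinning: the decays that are tagged as anomalous themselves form a Poisson process with rate 0.74 × 2.5 = 1.85 per second.
So μ = 1.85.
P(N = 5) = e^(−1.85) · 1.85^5/5! ≈ 0.0284.

0.0284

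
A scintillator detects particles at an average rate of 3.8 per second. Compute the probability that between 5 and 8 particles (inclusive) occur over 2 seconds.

Over the interval, μ = 3.8 × 2 = 7.6 (2 seconds).
P(5 ≤ N ≤ 8) = Σ_{j=5}^{8} e^(−7.6) · 7.6^j/j! ≈ 0.5233.

0.5233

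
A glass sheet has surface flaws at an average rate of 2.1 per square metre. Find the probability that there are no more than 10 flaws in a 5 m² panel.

Over the interval, μ = 2.1 × 5 = 10.5 (a 5 m² panel = 5 square metres).
P(N ≤ 10) = Σ_{j=0}^{10} e^(−μ) μ^j/j! ≈ 0.5207.

0.5207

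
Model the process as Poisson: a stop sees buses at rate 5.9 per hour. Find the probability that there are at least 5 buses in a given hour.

0.7013

With mean μ = 5.9 per hour,
P(N ≥ 5) = 1 − P(N ≤ 4) = 1 − Σ_{j=0}^{4} e^(−μ) μ^j/j! ≈ 0.7013.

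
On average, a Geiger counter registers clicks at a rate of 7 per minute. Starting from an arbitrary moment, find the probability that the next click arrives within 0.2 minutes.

Inter-arrival times are exponential with rate λ = 7 per minute.
P(T ≤ 0.2) = 1 − e^(−λt) = 1 − e^(−7 × 0.2) = 1 − e^(−1.4) ≈ 0.7534.

0.7534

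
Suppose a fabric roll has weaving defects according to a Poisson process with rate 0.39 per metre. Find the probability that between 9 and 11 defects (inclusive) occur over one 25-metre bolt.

Over the interval, μ = 0.39 × 25 = 9.75 (a 25-metre bolt = 25 metres).
P(9 ≤ N ≤ 11) = Σ_{j=9}^{11} e^(−9.75) · 9.75^j/j! ≈ 0.3632.

0.3632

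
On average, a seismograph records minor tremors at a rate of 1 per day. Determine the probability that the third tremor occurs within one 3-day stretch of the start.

Over the interval, μ = 1 × 3 = 3 (a 3-day stretch = 3 days).
The third arrival falls in the interval iff at least 3 events occur there: P(S_3 ≤ t) = P(N ≥ 3) = 1 − P(N ≤ 2) ≈ 0.5768.

0.5768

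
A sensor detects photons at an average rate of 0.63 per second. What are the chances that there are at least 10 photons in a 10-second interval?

0.1061

Over the interval, μ = 0.63 × 10 = 6.3 (a 10-second interval = 10 seconds).
P(N ≥ 10) = 1 − P(N ≤ 9) = 1 − Σ_{j=0}^{9} e^(−μ) μ^j/j! ≈ 0.1061.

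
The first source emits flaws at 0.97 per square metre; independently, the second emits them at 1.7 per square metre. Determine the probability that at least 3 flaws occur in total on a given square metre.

0.4990

Independent Poisson processes superpose: combined rate λ = 0.97 + 1.7 = 2.67 per square metre.
So μ = 2.67.
P(N ≥ 3) = 1 − P(N ≤ 2) ≈ 0.4990.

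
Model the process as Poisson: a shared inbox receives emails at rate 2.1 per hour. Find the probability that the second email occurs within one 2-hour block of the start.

0.9220

Over the interval, μ = 2.1 × 2 = 4.2 (a 2-hour block = 2 hours).
The second arrival falls in the interval iff at least 2 events occur there: P(S_2 ≤ t) = P(N ≥ 2) = 1 − P(N ≤ 1) ≈ 0.9220.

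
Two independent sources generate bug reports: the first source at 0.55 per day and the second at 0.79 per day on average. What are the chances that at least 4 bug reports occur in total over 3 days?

Independent Poisson processes superpose: combined rate λ = 0.55 + 0.79 = 1.34 per day.
Over the interval, μ = 1.34 × 3 = 4.02 (3 days).
P(N ≥ 4) = 1 − P(N ≤ 3) ≈ 0.5704.

0.5704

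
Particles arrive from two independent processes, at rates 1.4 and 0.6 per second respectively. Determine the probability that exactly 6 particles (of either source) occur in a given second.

Independent Poisson processes superpose: combined rate λ = 1.4 + 0.6 = 2 per second.
So μ = 2.
P(N = 6) = e^(−2) · 2^6/6! ≈ 0.0120.

0.0120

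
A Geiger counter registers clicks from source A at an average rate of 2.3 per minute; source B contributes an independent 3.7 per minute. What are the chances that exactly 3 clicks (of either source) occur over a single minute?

0.0892

Independent Poisson processes superpose: combined rate λ = 2.3 + 3.7 = 6 per minute.
So μ = 6.
P(N = 3) = e^(−6) · 6^3/3! ≈ 0.0892.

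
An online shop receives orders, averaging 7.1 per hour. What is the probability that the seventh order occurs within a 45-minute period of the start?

0.2867

Over the interval, μ = 7.1 × 0.75 = 5.325 (a 45-minute period = 0.75 hours).
The seventh arrival falls in the interval iff at least 7 events occur there: P(S_7 ≤ t) = P(N ≥ 7) = 1 − P(N ≤ 6) ≈ 0.2867.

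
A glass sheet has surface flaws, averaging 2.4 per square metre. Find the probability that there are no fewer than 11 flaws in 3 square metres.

Over the interval, μ = 2.4 × 3 = 7.2 (3 square metres).
P(N ≥ 11) = 1 − P(N ≤ 10) = 1 − Σ_{j=0}^{10} e^(−μ) μ^j/j! ≈ 0.1133.

0.1133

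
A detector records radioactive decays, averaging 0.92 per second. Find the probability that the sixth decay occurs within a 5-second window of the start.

0.3142

Over the interval, μ = 0.92 × 5 = 4.6 (a 5-second window = 5 seconds).
The sixth arrival falls in the interval iff at least 6 events occur there: P(S_6 ≤ t) = P(N ≥ 6) = 1 − P(N ≤ 5) ≈ 0.3142.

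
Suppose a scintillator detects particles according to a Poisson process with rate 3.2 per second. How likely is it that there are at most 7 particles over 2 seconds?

Over the interval, μ = 3.2 × 2 = 6.4 (2 seconds).
P(N ≤ 7) = Σ_{j=0}^{7} e^(−μ) μ^j/j! ≈ 0.6873.

0.6873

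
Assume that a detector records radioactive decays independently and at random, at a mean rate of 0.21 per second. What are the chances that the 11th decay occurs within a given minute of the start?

Over the interval, μ = 0.21 × 60 = 12.6 (a minute = 60 seconds).
The 11th arrival falls in the interval iff at least 11 events occur there: P(S_11 ≤ t) = P(N ≥ 11) = 1 − P(N ≤ 10) ≈ 0.7124.

0.7124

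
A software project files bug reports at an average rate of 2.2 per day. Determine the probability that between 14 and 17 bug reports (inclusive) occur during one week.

0.3881

Over the interval, μ = 2.2 × 7 = 15.4 (a week = 7 days).
P(14 ≤ N ≤ 17) = Σ_{j=14}^{17} e^(−15.4) · 15.4^j/j! ≈ 0.3881.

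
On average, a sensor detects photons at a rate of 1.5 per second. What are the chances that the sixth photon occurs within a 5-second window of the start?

0.7586

Over the interval, μ = 1.5 × 5 = 7.5 (a 5-second window = 5 seconds).
The sixth arrival falls in the interval iff at least 6 events occur there: P(S_6 ≤ t) = P(N ≥ 6) = 1 − P(N ≤ 5) ≈ 0.7586.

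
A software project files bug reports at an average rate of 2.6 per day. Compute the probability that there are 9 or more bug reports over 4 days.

0.7104

Over the interval, μ = 2.6 × 4 = 10.4 (4 days).
P(N ≥ 9) = 1 − P(N ≤ 8) = 1 − Σ_{j=0}^{8} e^(−μ) μ^j/j! ≈ 0.7104.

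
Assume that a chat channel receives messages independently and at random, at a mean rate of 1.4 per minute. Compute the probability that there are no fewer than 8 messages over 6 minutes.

0.6013

Over the interval, μ = 1.4 × 6 = 8.4 (6 minutes).
P(N ≥ 8) = 1 − P(N ≤ 7) = 1 − Σ_{j=0}^{7} e^(−μ) μ^j/j! ≈ 0.6013.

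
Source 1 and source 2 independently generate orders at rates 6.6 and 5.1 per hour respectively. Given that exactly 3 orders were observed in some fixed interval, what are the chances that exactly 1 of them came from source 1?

0.3215

Given the total, each event is independently from source 1 with probability p = λ_1/(λ_1+λ_2) = 6.6/11.7 ≈ 0.5641.
So K ~ Binomial(3, 6.6/11.7): P(K = 1) = C(3,1) · (6.6/11.7)^1 · (5.1/11.7)^2 ≈ 0.3215.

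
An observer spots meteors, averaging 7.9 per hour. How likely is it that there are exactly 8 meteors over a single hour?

With mean μ = 7.9 per hour,
P(N = 8) = e^(−μ) μ^8/8! = e^(−7.9) · 7.9^8/40320 ≈ 0.1395.

0.1395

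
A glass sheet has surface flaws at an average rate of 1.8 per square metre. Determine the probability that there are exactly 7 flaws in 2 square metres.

Over the interval, μ = 1.8 × 2 = 3.6 (2 square metres).
P(N = 7) = e^(−μ) μ^7/7! = e^(−3.6) · 3.6^7/5040 ≈ 0.0425.

0.0425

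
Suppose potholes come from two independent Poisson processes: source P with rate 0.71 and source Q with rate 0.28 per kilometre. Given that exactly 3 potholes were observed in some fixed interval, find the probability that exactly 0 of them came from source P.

Given the total, each event is independently from source P with probability p = λ_P/(λ_P+λ_Q) = 0.71/0.99 ≈ 0.7172.
So K ~ Binomial(3, 0.71/0.99): P(K = 0) = C(3,0) · (0.71/0.99)^0 · (0.28/0.99)^3 ≈ 0.0226.

0.0226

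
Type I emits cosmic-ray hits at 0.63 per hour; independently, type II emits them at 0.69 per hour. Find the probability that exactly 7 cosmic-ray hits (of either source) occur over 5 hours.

Independent Poisson processes superpose: combined rate λ = 0.63 + 0.69 = 1.32 per hour.
Over the interval, μ = 1.32 × 5 = 6.6 (5 hours).
P(N = 7) = e^(−6.6) · 6.6^7/7! ≈ 0.1472.

0.1472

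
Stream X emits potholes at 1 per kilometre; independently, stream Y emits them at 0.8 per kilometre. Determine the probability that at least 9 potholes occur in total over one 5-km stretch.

0.5443

Independent Poisson processes superpose: combined rate λ = 1 + 0.8 = 1.8 per kilometre.
Over the interval, μ = 1.8 × 5 = 9 (a 5-km stretch = 5 kilometres).
P(N ≥ 9) = 1 − P(N ≤ 8) ≈ 0.5443.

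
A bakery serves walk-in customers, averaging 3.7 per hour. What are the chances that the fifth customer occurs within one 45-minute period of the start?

0.1485

Over the interval, μ = 3.7 × 0.75 = 2.775 (a 45-minute period = 0.75 hours).
The fifth arrival falls in the interval iff at least 5 events occur there: P(S_5 ≤ t) = P(N ≥ 5) = 1 − P(N ≤ 4) ≈ 0.1485.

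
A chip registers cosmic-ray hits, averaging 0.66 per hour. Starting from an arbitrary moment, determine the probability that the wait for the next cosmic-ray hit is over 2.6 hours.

0.1798

The wait for the next event is exponential with rate λ = 0.66 per hour.
P(T > 2.6) = e^(−λt) = e^(−0.66 × 2.6) = e^(−1.716) ≈ 0.1798.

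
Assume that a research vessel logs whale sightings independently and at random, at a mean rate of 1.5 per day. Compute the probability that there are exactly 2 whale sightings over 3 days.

Over the interval, μ = 1.5 × 3 = 4.5 (3 days).
P(N = 2) = e^(−μ) μ^2/2! = e^(−4.5) · 4.5^2/2 ≈ 0.1125.

0.1125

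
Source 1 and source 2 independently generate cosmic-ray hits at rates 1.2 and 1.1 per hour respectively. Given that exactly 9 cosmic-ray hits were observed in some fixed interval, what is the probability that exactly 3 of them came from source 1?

0.1428

Given the total, each event is independently from source 1 with probability p = λ_1/(λ_1+λ_2) = 1.2/2.3 ≈ 0.5217.
So K ~ Binomial(9, 1.2/2.3): P(K = 3) = C(9,3) · (1.2/2.3)^3 · (1.1/2.3)^6 ≈ 0.1428.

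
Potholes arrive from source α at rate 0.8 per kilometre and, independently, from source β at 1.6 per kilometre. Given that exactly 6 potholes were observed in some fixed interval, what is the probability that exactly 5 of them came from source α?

Given the total, each event is independently from source α with probability p = λ_α/(λ_α+λ_β) = 0.8/2.4 ≈ 0.3333.
So K ~ Binomial(6, 0.8/2.4): P(K = 5) = C(6,5) · (0.8/2.4)^5 · (1.6/2.4)^1 ≈ 0.0165.

0.0165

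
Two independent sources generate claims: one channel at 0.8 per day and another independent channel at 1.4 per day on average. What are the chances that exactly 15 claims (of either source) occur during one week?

Independent Poisson processes superpose: combined rate λ = 0.8 + 1.4 = 2.2 per day.
Over the interval, μ = 2.2 × 7 = 15.4 (a week = 7 days).
P(N = 15) = e^(−15.4) · 15.4^15/15! ≈ 0.1019.

0.1019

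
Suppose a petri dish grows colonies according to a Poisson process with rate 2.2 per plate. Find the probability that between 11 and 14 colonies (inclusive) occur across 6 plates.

0.4197

Over the interval, μ = 2.2 × 6 = 13.2 (6 plates).
P(11 ≤ N ≤ 14) = Σ_{j=11}^{14} e^(−13.2) · 13.2^j/j! ≈ 0.4197.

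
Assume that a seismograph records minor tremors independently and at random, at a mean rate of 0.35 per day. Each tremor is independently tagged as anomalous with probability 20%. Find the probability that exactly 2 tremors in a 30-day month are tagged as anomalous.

Thinning: the tremors that are tagged as anomalous themselves form a Poisson process with rate 0.2 × 0.35 = 0.07 per day.
Over the interval, μ = 0.07 × 30 = 2.1 (a 30-day month = 30 days).
P(N = 2) = e^(−2.1) · 2.1^2/2! ≈ 0.2700.

0.2700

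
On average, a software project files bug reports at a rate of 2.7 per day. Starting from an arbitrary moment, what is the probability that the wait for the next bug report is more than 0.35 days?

The wait for the next event is exponential with rate λ = 2.7 per day.
P(T > 0.35) = e^(−λt) = e^(−2.7 × 0.35) = e^(−0.945) ≈ 0.3887.

0.3887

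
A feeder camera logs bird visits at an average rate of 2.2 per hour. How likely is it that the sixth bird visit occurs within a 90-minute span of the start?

Over the interval, μ = 2.2 × 1.5 = 3.3 (a 90-minute span = 1.5 hours).
The sixth arrival falls in the interval iff at least 6 events occur there: P(S_6 ≤ t) = P(N ≥ 6) = 1 − P(N ≤ 5) ≈ 0.1171.

0.1171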